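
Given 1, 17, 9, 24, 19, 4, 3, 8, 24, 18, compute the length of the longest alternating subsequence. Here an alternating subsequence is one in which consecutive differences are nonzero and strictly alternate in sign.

Track the best alternating length ending on an up-step vs a down-step at each position: up/down = 1/1, 2/1, 2/3, 4/1, 4/5, 2/5, 2/5, 6/5, 6/1, 6/7.
The maximum over both is 7; one such subsequence is 1, 17, 9, 24, 19, 24, 18.

7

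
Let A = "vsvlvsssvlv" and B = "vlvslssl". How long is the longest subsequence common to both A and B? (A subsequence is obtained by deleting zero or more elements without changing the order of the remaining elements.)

Backtracking the LCS table gives one alignment: v (A3,B1) → l (A4,B2) → v (A5,B3) → s (A6,B4) → s (A7,B6) → s (A8,B7) → l (A10,B8).
So the longest common subsequence has length 7.

7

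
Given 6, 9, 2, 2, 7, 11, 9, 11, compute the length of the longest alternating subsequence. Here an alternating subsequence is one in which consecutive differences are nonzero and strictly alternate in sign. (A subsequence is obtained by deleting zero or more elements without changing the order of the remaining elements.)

A longest alternating subsequence is 6, 9, 2, 11, 9, 11 (positions 1,2,3,6,7,8); its 5 consecutive differences strictly alternate in sign, and length 6 is optimal.

6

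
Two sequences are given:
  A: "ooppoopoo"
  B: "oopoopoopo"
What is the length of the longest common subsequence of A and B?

A longest common subsequence is ooppoopo (length 8); the LCS DP confirms no longer common subsequence exists.

8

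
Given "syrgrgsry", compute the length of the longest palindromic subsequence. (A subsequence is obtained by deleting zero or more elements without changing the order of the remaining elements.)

Using dp[i][j] = 2 + dp[i+1][j−1] if the ends match, else max(dp[i+1][j], dp[i][j−1]):
dp[1][9] = 7. A witness is yrgrgry at positions 2,3,4,5,6,8,9.

7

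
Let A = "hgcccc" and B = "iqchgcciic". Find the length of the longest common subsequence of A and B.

5

A longest common subsequence is hgccc (length 5); the LCS DP confirms no longer common subsequence exists.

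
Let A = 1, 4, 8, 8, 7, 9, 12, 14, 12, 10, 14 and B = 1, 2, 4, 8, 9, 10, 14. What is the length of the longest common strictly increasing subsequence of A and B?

6

A longest common strictly increasing subsequence is 1, 4, 8, 9, 10, 14 (length 6); it appears in order in both A and B, and no longer such subsequence exists.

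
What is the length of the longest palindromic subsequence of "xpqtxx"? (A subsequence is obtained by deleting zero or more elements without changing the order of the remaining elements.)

Using dp[i][j] = 2 + dp[i+1][j−1] if the ends match, else max(dp[i+1][j], dp[i][j−1]):
dp[1][6] = 3. A witness is xxx at positions 1,5,6.

3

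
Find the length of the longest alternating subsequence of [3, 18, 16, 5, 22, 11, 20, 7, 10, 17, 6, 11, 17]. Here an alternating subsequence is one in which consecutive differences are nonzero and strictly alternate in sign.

Track the best alternating length ending on an up-step vs a down-step at each position: up/down = 1/1, 2/1, 2/3, 2/3, 4/1, 4/5, 6/5, 4/7, 8/7, 8/7, 4/9, 10/9, 10/7.
The maximum over both is 10; one such subsequence is 3, 18, 16, 22, 11, 20, 7, 10, 6, 11.

10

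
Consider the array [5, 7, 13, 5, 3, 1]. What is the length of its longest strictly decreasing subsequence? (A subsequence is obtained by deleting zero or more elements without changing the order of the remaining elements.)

Scanning left to right, the best length ending at each element is: 5→1, 7→1, 13→1, 5→2, 3→3, 1→4.
So the longest decreasing subsequence has length 4, e.g. 7, 5, 3, 1.

4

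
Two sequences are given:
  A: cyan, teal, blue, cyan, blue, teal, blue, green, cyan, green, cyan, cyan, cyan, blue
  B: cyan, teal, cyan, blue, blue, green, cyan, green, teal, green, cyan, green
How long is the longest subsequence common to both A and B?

9

Backtracking the LCS table gives one alignment: cyan (A1,B1) → teal (A2,B2) → cyan (A4,B3) → blue (A5,B4) → blue (A7,B5) → green (A8,B6) → cyan (A9,B7) → green (A10,B10) → cyan (A11,B11).
So the longest common subsequence has length 9.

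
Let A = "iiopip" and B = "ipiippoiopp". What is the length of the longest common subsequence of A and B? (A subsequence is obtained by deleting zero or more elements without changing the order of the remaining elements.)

A longest common subsequence is iiopp (length 5); the LCS DP confirms no longer common subsequence exists.

5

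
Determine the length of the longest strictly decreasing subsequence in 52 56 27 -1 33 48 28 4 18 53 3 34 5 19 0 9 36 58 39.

Scanning left to right, the best length ending at each element is: 52→1, 56→1, 27→2, -1→3, 33→2, 48→2, 28→3, 4→4, 18→4, 53→2, 3→5, 34→3, 5→5, 19→4, 0→6, 9→5, 36→3, 58→1, 39→3.
So the longest decreasing subsequence has length 6, e.g. 52, 33, 28, 4, 3, 0.

6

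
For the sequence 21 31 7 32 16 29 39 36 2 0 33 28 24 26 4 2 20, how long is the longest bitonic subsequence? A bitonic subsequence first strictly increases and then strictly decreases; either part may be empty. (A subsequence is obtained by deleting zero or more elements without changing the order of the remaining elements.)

10

One longest bitonic subsequence is 21, 31, 32, 39, 36, 33, 28, 26, 4, 2 (positions 1,2,4,7,8,11,12,14,15,16): it rises to 39 then falls. Length 10 is optimal.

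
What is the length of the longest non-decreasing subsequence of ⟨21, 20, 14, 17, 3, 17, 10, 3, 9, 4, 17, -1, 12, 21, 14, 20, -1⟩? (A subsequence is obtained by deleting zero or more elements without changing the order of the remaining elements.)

6

Let dp[i] be the longest non-decreasing subsequence ending at position i. Then dp = [1, 1, 1, 2, 1, 3, 2, 2, 3, 3, 4, 1, 4, 5, 5, 6, 2].
The maximum is 6; one witness is 3, 3, 9, 12, 14, 20 at positions 5,8,9,13,15,16.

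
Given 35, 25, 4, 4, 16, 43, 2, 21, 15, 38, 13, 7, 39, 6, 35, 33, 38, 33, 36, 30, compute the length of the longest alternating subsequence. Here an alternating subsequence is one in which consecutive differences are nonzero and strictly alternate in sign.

Track the best alternating length ending on an up-step vs a down-step at each position: up/down = 1/1, 1/2, 1/2, 1/2, 3/2, 3/1, 1/4, 5/4, 5/6, 7/4, 5/8, 5/8, 9/4, 5/10, 11/10, 11/12, 13/10, 11/14, 15/14, 11/16.
The maximum over both is 16; one such subsequence is 35, 4, 16, 2, 21, 15, 38, 13, 39, 6, 35, 33, 38, 33, 36, 30.

16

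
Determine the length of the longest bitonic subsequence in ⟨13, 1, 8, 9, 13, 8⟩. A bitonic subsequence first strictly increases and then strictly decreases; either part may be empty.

5

Let inc[i] be the LIS ending at i and dec[i] the longest strictly decreasing subsequence starting at i. inc = [1, 1, 2, 3, 4, 2], dec = [3, 1, 1, 2, 2, 1].
max_i inc[i]+dec[i]−1 = 5, with one witness 1, 8, 9, 13, 8.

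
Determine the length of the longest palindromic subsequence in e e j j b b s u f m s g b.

Using dp[i][j] = 2 + dp[i+1][j−1] if the ends match, else max(dp[i+1][j], dp[i][j−1]):
dp[1][13] = 5. A witness is bsmsb at positions 5,7,10,11,13.

5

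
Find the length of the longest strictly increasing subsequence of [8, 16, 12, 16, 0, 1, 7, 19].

Scanning left to right, the best length ending at each element is: 8→1, 16→2, 12→2, 16→3, 0→1, 1→2, 7→3, 19→4.
So the longest increasing subsequence has length 4, e.g. 8, 12, 16, 19.

4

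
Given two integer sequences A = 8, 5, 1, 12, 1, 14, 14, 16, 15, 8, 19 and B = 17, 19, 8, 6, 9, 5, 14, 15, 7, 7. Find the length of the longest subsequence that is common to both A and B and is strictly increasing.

3

For each value that appears in both, track the longest common increasing run ending there.
The best achievable length is 3; one witness is 8, 14, 15 (A-positions 1,6,9, B-positions 3,7,8).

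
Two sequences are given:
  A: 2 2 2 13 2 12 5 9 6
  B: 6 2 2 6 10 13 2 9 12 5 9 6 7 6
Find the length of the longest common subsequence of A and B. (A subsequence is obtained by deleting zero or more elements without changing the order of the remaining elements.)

A longest common subsequence is 2, 2, 13, 2, 12, 5, 9, 6 (length 8); the LCS DP confirms no longer common subsequence exists.

8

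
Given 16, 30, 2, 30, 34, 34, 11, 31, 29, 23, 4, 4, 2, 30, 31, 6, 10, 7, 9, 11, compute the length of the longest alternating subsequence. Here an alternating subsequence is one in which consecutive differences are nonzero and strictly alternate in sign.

12

Track the best alternating length ending on an up-step vs a down-step at each position: up/down = 1/1, 2/1, 1/3, 4/1, 4/1, 4/1, 4/5, 6/5, 6/7, 6/7, 4/7, 4/7, 1/7, 8/7, 8/5, 8/9, 10/9, 10/11, 12/11, 12/9.
The maximum over both is 12; one such subsequence is 16, 30, 2, 30, 11, 31, 29, 30, 6, 10, 7, 9.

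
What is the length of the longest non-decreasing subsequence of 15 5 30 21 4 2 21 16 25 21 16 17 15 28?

5

Let dp[i] be the longest non-decreasing subsequence ending at position i. Then dp = [1, 1, 2, 2, 1, 1, 3, 2, 4, 4, 3, 4, 2, 5].
The maximum is 5; one witness is 15, 21, 21, 25, 28 at positions 1,4,7,9,14.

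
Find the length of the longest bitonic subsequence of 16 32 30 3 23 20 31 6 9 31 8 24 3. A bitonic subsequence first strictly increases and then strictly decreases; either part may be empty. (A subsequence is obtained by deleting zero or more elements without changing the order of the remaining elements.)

8

One longest bitonic subsequence is 16, 32, 30, 23, 20, 9, 8, 3 (positions 1,2,3,5,6,9,11,13): it rises to 32 then falls. Length 8 is optimal.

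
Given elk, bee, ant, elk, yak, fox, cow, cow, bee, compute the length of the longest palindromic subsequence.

4

Using dp[i][j] = 2 + dp[i+1][j−1] if the ends match, else max(dp[i+1][j], dp[i][j−1]):
dp[1][9] = 4. A witness is bee cow cow bee at positions 2,7,8,9.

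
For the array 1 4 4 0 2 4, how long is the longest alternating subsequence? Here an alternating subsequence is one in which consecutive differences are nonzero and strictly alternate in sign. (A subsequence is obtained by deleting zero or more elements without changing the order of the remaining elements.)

Track the best alternating length ending on an up-step vs a down-step at each position: up/down = 1/1, 2/1, 2/1, 1/3, 4/3, 4/1.
The maximum over both is 4; one such subsequence is 1, 4, 0, 2.

4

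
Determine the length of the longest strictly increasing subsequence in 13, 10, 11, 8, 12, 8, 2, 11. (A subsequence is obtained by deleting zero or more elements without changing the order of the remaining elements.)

3

Scanning left to right, the best length ending at each element is: 13→1, 10→1, 11→2, 8→1, 12→3, 8→1, 2→1, 11→2.
So the longest increasing subsequence has length 3, e.g. 10, 11, 12.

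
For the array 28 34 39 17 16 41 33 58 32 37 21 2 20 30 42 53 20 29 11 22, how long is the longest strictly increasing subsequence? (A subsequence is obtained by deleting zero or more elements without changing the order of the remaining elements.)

Let dp[i] be the longest increasing subsequence ending at position i. Then dp = [1, 2, 3, 1, 1, 4, 2, 5, 2, 3, 2, 1, 2, 3, 5, 6, 2, 3, 2, 3].
The maximum is 6; one witness is 28, 34, 39, 41, 42, 53 at positions 1,2,3,6,15,16.

6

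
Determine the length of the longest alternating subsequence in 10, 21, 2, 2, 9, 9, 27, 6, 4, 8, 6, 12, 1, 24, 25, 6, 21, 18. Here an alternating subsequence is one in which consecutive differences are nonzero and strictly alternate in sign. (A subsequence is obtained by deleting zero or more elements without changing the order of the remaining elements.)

13

Track the best alternating length ending on an up-step vs a down-step at each position: up/down = 1/1, 2/1, 1/3, 1/3, 4/3, 4/3, 4/1, 4/5, 4/5, 6/5, 6/7, 8/5, 1/9, 10/5, 10/5, 10/11, 12/11, 12/13.
The maximum over both is 13; one such subsequence is 10, 21, 2, 9, 6, 8, 6, 12, 1, 24, 6, 21, 18.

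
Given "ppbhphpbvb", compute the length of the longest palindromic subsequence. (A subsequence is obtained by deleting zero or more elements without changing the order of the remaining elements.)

One longest palindromic subsequence is bphpb (positions 3,5,6,7,10); it reads the same forward and backward, and the interval DP gives dp[1][10] = 5.

5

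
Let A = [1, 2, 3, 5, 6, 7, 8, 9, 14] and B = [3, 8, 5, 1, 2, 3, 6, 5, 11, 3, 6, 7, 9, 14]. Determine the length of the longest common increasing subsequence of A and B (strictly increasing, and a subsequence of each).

8

For each value that appears in both, track the longest common increasing run ending there.
The best achievable length is 8; one witness is 1, 2, 3, 5, 6, 7, 9, 14 (A-positions 1,2,3,4,5,6,8,9, B-positions 4,5,6,8,11,12,13,14).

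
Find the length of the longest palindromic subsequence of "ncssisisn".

7

One longest palindromic subsequence is nsisisn (positions 1,3,5,6,7,8,9); it reads the same forward and backward, and the interval DP gives dp[1][9] = 7.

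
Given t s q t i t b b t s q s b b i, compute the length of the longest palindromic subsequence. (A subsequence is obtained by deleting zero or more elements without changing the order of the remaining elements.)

9

One longest palindromic subsequence is ibbsqsbbi (positions 5,7,8,10,11,12,13,14,15); it reads the same forward and backward, and the interval DP gives dp[1][15] = 9.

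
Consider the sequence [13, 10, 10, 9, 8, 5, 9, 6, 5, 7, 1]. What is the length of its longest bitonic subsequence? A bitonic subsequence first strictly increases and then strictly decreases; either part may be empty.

Let inc[i] be the LIS ending at i and dec[i] the longest strictly decreasing subsequence starting at i. inc = [1, 1, 1, 1, 1, 1, 2, 2, 1, 3, 1], dec = [7, 6, 6, 5, 4, 2, 4, 3, 2, 2, 1].
max_i inc[i]+dec[i]−1 = 7, with one witness 13, 10, 9, 8, 6, 5, 1.

7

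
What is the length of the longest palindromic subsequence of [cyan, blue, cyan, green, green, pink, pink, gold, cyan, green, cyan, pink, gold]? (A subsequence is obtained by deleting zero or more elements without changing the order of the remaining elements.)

One longest palindromic subsequence is cyan green pink pink green cyan (positions 3,4,6,7,10,11); it reads the same forward and backward, and the interval DP gives dp[1][13] = 6.

6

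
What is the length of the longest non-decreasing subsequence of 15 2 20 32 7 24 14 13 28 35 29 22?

5

Scanning left to right, the best length ending at each element is: 15→1, 2→1, 20→2, 32→3, 7→2, 24→3, 14→3, 13→3, 28→4, 35→5, 29→5, 22→4.
So the longest non-decreasing subsequence has length 5, e.g. 15, 20, 24, 28, 35.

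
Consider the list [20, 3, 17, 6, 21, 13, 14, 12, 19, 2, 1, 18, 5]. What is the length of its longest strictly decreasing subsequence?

One longest decreasing subsequence is 20, 17, 13, 12, 2, 1 (positions 1,3,6,8,10,11), of length 6; no longer one exists.

6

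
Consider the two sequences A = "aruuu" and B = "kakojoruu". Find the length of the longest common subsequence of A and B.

Backtracking the LCS table gives one alignment: a (A1,B2) → r (A2,B7) → u (A4,B8) → u (A5,B9).
So the longest common subsequence has length 4.

4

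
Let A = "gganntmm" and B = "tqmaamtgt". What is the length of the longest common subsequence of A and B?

Backtracking the LCS table gives one alignment: t (A6,B1) → m (A7,B3) → m (A8,B6).
So the longest common subsequence has length 3.

3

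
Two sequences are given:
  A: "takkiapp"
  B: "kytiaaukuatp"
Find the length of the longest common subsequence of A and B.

5

Backtracking the LCS table gives one alignment: t (A1,B3) → a (A2,B6) → k (A3,B8) → a (A6,B10) → p (A8,B12).
So the longest common subsequence has length 5.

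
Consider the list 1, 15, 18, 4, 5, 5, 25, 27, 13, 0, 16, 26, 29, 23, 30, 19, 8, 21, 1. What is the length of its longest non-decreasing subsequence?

One longest non-decreasing subsequence is 1, 4, 5, 5, 13, 16, 26, 29, 30 (positions 1,4,5,6,9,11,12,13,15), of length 9; no longer one exists.

9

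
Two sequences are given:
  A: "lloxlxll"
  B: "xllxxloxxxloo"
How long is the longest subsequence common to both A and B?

A longest common subsequence is lloxxl (length 6); the LCS DP confirms no longer common subsequence exists.

6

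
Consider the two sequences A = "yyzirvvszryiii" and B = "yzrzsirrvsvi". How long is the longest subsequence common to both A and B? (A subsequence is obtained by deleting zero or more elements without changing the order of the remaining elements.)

A longest common subsequence is yzirvvi (length 7); the LCS DP confirms no longer common subsequence exists.

7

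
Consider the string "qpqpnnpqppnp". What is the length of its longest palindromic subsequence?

One longest palindromic subsequence is pqpnnpqp (positions 2,3,4,5,6,7,8,12); it reads the same forward and backward, and the interval DP gives dp[1][12] = 8.

8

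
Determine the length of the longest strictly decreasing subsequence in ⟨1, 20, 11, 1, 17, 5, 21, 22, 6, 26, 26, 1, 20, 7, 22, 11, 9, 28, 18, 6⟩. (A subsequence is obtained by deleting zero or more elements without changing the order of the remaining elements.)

5

One longest decreasing subsequence is 20, 17, 11, 9, 6 (positions 2,5,16,17,20), of length 5; no longer one exists.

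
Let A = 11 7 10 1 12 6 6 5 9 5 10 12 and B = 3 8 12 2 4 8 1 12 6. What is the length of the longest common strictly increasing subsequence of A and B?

2

A longest common strictly increasing subsequence is 1, 12 (length 2); it appears in order in both A and B, and no longer such subsequence exists.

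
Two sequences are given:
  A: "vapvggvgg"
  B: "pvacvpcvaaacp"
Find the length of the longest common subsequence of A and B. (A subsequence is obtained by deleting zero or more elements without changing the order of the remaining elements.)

A longest common subsequence is vapv (length 4); the LCS DP confirms no longer common subsequence exists.

4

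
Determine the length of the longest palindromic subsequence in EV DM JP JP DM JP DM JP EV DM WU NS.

7

Using dp[i][j] = 2 + dp[i+1][j−1] if the ends match, else max(dp[i+1][j], dp[i][j−1]):
dp[1][12] = 7. A witness is DM JP DM JP DM JP DM at positions 2,4,5,6,7,8,10.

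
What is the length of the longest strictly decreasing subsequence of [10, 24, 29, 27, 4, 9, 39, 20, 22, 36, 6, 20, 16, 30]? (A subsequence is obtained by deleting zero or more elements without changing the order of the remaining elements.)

Scanning left to right, the best length ending at each element is: 10→1, 24→1, 29→1, 27→2, 4→3, 9→3, 39→1, 20→3, 22→3, 36→2, 6→4, 20→4, 16→5, 30→3.
So the longest decreasing subsequence has length 5, e.g. 29, 27, 22, 20, 16.

5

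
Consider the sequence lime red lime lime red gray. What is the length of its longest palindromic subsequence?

4

One longest palindromic subsequence is red lime lime red (positions 2,3,4,5); it reads the same forward and backward, and the interval DP gives dp[1][6] = 4.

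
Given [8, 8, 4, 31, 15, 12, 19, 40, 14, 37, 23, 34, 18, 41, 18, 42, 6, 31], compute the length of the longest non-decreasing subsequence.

One longest non-decreasing subsequence is 8, 8, 15, 19, 23, 34, 41, 42 (positions 1,2,5,7,11,12,14,16), of length 8; no longer one exists.

8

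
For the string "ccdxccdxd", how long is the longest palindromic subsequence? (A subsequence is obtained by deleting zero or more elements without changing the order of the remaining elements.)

Using dp[i][j] = 2 + dp[i+1][j−1] if the ends match, else max(dp[i+1][j], dp[i][j−1]):
dp[1][9] = 6. A witness is dxccxd at positions 3,4,5,6,8,9.

6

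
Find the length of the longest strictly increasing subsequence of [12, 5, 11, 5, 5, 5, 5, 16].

3

Scanning left to right, the best length ending at each element is: 12→1, 5→1, 11→2, 5→1, 5→1, 5→1, 5→1, 16→3.
So the longest increasing subsequence has length 3, e.g. 5, 11, 16.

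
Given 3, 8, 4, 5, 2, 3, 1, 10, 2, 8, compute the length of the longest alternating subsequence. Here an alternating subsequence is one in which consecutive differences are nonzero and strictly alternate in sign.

10

A longest alternating subsequence is 3, 8, 4, 5, 2, 3, 1, 10, 2, 8 (positions 1,2,3,4,5,6,7,8,9,10); its 9 consecutive differences strictly alternate in sign, and length 10 is optimal.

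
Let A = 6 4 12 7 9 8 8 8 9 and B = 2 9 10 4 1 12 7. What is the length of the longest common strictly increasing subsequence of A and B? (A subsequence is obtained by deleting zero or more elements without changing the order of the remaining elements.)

2

For each value that appears in both, track the longest common increasing run ending there.
The best achievable length is 2; one witness is 4, 12 (A-positions 2,3, B-positions 4,6).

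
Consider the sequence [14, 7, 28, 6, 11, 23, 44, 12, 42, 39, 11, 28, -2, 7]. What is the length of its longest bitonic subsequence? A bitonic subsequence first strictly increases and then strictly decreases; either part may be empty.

8

One longest bitonic subsequence is 7, 11, 23, 44, 42, 39, 28, 7 (positions 2,5,6,7,9,10,12,14): it rises to 44 then falls. Length 8 is optimal.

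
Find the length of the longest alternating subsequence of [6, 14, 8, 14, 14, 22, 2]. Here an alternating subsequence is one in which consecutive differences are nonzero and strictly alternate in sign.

5

A longest alternating subsequence is 6, 14, 8, 14, 2 (positions 1,2,3,4,7); its 4 consecutive differences strictly alternate in sign, and length 5 is optimal.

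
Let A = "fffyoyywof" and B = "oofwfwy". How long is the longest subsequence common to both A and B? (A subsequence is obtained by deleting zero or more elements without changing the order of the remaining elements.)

3

A longest common subsequence is ffy (length 3); the LCS DP confirms no longer common subsequence exists.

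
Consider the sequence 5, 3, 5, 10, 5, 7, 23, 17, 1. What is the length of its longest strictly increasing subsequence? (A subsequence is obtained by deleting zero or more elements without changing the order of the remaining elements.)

Scanning left to right, the best length ending at each element is: 5→1, 3→1, 5→2, 10→3, 5→2, 7→3, 23→4, 17→4, 1→1.
So the longest increasing subsequence has length 4, e.g. 3, 5, 10, 23.

4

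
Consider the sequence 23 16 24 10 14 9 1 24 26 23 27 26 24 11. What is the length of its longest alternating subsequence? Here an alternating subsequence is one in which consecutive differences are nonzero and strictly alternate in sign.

10

Track the best alternating length ending on an up-step vs a down-step at each position: up/down = 1/1, 1/2, 3/1, 1/4, 5/4, 1/6, 1/6, 7/1, 7/1, 7/8, 9/1, 9/10, 9/10, 7/10.
The maximum over both is 10; one such subsequence is 23, 16, 24, 10, 14, 9, 24, 23, 27, 26.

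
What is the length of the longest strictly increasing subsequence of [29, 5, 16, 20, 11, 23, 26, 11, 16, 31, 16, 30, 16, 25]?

6

Scanning left to right, the best length ending at each element is: 29→1, 5→1, 16→2, 20→3, 11→2, 23→4, 26→5, 11→2, 16→3, 31→6, 16→3, 30→6, 16→3, 25→5.
So the longest increasing subsequence has length 6, e.g. 5, 16, 20, 23, 26, 31.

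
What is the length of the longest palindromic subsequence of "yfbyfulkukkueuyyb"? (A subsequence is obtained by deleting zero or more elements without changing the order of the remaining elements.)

Using dp[i][j] = 2 + dp[i+1][j−1] if the ends match, else max(dp[i+1][j], dp[i][j−1]):
dp[1][17] = 10. A witness is byuukkuuyb at positions 3,4,6,9,10,11,12,14,16,17.

10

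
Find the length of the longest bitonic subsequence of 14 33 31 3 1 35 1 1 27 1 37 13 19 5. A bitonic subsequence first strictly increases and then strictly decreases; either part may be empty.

6

Let inc[i] be the LIS ending at i and dec[i] the longest strictly decreasing subsequence starting at i. inc = [1, 2, 2, 1, 1, 3, 1, 1, 2, 1, 4, 2, 3, 2], dec = [3, 5, 4, 2, 1, 4, 1, 1, 3, 1, 3, 2, 2, 1].
max_i inc[i]+dec[i]−1 = 6, with one witness 14, 33, 31, 27, 19, 5.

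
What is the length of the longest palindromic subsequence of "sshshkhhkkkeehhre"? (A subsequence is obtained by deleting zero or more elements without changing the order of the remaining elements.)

8

Using dp[i][j] = 2 + dp[i+1][j−1] if the ends match, else max(dp[i+1][j], dp[i][j−1]):
dp[1][17] = 8. A witness is hhkkkkhh at positions 3,5,6,9,10,11,14,15.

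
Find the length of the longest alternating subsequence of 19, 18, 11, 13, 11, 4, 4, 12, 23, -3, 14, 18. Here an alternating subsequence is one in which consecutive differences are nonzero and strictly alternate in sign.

7

A longest alternating subsequence is 19, 11, 13, 11, 12, -3, 14 (positions 1,3,4,5,8,10,11); its 6 consecutive differences strictly alternate in sign, and length 7 is optimal.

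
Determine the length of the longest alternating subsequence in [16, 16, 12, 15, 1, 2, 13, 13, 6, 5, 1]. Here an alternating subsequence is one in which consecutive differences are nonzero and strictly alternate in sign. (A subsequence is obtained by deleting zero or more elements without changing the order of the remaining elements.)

6

Track the best alternating length ending on an up-step vs a down-step at each position: up/down = 1/1, 1/1, 1/2, 3/2, 1/4, 5/4, 5/4, 5/4, 5/6, 5/6, 1/6.
The maximum over both is 6; one such subsequence is 16, 12, 15, 1, 13, 6.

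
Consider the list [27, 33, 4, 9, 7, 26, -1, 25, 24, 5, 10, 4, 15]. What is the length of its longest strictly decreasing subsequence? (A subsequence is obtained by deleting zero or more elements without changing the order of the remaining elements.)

One longest decreasing subsequence is 27, 26, 25, 24, 5, 4 (positions 1,6,8,9,10,12), of length 6; no longer one exists.

6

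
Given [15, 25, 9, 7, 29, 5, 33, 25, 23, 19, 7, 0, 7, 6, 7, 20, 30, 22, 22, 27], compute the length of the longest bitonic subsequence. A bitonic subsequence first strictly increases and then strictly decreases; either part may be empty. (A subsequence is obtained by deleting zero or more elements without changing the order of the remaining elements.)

9

One longest bitonic subsequence is 15, 25, 29, 33, 25, 23, 19, 7, 6 (positions 1,2,5,7,8,9,10,13,14): it rises to 33 then falls. Length 9 is optimal.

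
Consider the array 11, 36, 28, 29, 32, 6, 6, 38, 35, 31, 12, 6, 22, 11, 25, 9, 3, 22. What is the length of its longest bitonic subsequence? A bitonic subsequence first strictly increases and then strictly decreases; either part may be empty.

Let inc[i] be the LIS ending at i and dec[i] the longest strictly decreasing subsequence starting at i. inc = [1, 2, 2, 3, 4, 1, 1, 5, 5, 4, 2, 1, 3, 2, 4, 2, 1, 3], dec = [3, 7, 5, 5, 6, 2, 2, 7, 6, 5, 4, 2, 4, 3, 3, 2, 1, 1].
max_i inc[i]+dec[i]−1 = 11, with one witness 11, 28, 29, 32, 38, 35, 31, 22, 11, 9, 3.

11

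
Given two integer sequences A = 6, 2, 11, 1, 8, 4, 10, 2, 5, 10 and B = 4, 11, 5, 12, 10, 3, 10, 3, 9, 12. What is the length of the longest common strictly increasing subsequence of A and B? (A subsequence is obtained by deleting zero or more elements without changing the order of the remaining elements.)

3

For each value that appears in both, track the longest common increasing run ending there.
The best achievable length is 3; one witness is 4, 5, 10 (A-positions 6,9,10, B-positions 1,3,5).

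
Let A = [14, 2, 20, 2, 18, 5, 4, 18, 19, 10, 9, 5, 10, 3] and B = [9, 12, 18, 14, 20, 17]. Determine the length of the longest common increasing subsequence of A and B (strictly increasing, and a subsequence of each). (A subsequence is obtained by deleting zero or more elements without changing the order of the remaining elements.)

2

For each value that appears in both, track the longest common increasing run ending there.
The best achievable length is 2; one witness is 14, 20 (A-positions 1,3, B-positions 4,5).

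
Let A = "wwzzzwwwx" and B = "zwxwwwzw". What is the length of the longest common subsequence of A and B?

5

Backtracking the LCS table gives one alignment: w (A1,B2) → w (A2,B4) → w (A6,B5) → w (A7,B6) → w (A8,B8).
So the longest common subsequence has length 5.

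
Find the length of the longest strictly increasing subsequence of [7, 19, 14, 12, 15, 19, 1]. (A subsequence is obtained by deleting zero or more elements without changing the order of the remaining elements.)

Let dp[i] be the longest increasing subsequence ending at position i. Then dp = [1, 2, 2, 2, 3, 4, 1].
The maximum is 4; one witness is 7, 14, 15, 19 at positions 1,3,5,6.

4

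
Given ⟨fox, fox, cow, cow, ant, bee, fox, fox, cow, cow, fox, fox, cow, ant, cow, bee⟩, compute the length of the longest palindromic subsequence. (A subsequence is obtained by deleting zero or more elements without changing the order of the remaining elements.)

Using dp[i][j] = 2 + dp[i+1][j−1] if the ends match, else max(dp[i+1][j], dp[i][j−1]):
dp[1][16] = 10. A witness is cow ant fox fox cow cow fox fox ant cow at positions 4,5,7,8,9,10,11,12,14,15.

10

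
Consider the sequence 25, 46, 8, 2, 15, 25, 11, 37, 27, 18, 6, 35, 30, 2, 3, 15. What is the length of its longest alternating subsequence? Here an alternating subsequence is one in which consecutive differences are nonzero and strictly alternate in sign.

Track the best alternating length ending on an up-step vs a down-step at each position: up/down = 1/1, 2/1, 1/3, 1/3, 4/3, 4/3, 4/5, 6/3, 6/7, 6/7, 4/7, 8/7, 8/9, 1/9, 10/9, 10/9.
The maximum over both is 10; one such subsequence is 25, 46, 8, 15, 11, 37, 27, 35, 2, 3.

10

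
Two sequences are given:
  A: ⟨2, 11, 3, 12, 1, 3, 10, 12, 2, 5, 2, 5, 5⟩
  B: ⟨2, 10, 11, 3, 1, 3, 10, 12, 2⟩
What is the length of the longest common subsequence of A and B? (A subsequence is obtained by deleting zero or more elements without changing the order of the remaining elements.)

8

Backtracking the LCS table gives one alignment: 2 (A1,B1) → 11 (A2,B3) → 3 (A3,B4) → 1 (A5,B5) → 3 (A6,B6) → 10 (A7,B7) → 12 (A8,B8) → 2 (A11,B9).
So the longest common subsequence has length 8.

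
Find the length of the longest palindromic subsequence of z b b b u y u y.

3

One longest palindromic subsequence is yuy (positions 6,7,8); it reads the same forward and backward, and the interval DP gives dp[1][8] = 3.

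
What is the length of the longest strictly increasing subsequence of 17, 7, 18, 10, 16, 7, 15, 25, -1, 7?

4

Scanning left to right, the best length ending at each element is: 17→1, 7→1, 18→2, 10→2, 16→3, 7→1, 15→3, 25→4, -1→1, 7→2.
So the longest increasing subsequence has length 4, e.g. 7, 10, 16, 25.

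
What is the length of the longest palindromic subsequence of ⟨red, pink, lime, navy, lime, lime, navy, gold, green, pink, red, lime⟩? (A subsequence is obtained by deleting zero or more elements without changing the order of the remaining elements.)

One longest palindromic subsequence is red pink navy lime lime navy pink red (positions 1,2,4,5,6,7,10,11); it reads the same forward and backward, and the interval DP gives dp[1][12] = 8.

8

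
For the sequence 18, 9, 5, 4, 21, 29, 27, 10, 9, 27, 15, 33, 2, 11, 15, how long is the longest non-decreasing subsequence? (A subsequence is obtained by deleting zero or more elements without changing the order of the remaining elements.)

5

Let dp[i] be the longest non-decreasing subsequence ending at position i. Then dp = [1, 1, 1, 1, 2, 3, 3, 2, 2, 4, 3, 5, 1, 3, 4].
The maximum is 5; one witness is 18, 21, 27, 27, 33 at positions 1,5,7,10,12.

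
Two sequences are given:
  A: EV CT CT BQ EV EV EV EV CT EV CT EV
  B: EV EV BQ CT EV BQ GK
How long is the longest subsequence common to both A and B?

4

A longest common subsequence is EV, BQ, CT, EV (length 4); the LCS DP confirms no longer common subsequence exists.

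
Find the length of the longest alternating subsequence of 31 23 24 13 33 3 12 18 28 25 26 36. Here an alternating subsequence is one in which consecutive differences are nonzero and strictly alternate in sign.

9

Track the best alternating length ending on an up-step vs a down-step at each position: up/down = 1/1, 1/2, 3/2, 1/4, 5/1, 1/6, 7/6, 7/6, 7/6, 7/8, 9/8, 9/1.
The maximum over both is 9; one such subsequence is 31, 23, 24, 13, 33, 3, 28, 25, 26.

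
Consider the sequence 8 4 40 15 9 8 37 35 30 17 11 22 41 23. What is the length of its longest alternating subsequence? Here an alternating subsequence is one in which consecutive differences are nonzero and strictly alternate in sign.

8

Track the best alternating length ending on an up-step vs a down-step at each position: up/down = 1/1, 1/2, 3/1, 3/4, 3/4, 3/4, 5/4, 5/6, 5/6, 5/6, 5/6, 7/6, 7/1, 7/8.
The maximum over both is 8; one such subsequence is 8, 4, 40, 15, 37, 35, 41, 23.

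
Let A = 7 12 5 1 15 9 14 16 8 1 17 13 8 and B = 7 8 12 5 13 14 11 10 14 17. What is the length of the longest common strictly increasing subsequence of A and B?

For each value that appears in both, track the longest common increasing run ending there.
The best achievable length is 4; one witness is 7, 12, 14, 17 (A-positions 1,2,7,11, B-positions 1,3,6,10).

4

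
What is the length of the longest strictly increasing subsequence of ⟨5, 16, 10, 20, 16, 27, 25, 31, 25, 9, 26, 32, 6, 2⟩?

6

Let dp[i] be the longest increasing subsequence ending at position i. Then dp = [1, 2, 2, 3, 3, 4, 4, 5, 4, 2, 5, 6, 2, 1].
The maximum is 6; one witness is 5, 16, 20, 27, 31, 32 at positions 1,2,4,6,8,12.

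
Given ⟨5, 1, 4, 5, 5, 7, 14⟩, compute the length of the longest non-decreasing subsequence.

Let dp[i] be the longest non-decreasing subsequence ending at position i. Then dp = [1, 1, 2, 3, 4, 5, 6].
The maximum is 6; one witness is 1, 4, 5, 5, 7, 14 at positions 2,3,4,5,6,7.

6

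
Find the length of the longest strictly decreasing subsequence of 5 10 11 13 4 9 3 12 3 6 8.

3

Scanning left to right, the best length ending at each element is: 5→1, 10→1, 11→1, 13→1, 4→2, 9→2, 3→3, 12→2, 3→3, 6→3, 8→3.
So the longest decreasing subsequence has length 3, e.g. 5, 4, 3.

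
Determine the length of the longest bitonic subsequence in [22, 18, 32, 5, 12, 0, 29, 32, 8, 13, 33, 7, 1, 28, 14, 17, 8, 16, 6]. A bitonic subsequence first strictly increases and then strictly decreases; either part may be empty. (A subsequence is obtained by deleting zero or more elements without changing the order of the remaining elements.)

9

Let inc[i] be the LIS ending at i and dec[i] the longest strictly decreasing subsequence starting at i. inc = [1, 1, 2, 1, 2, 1, 3, 4, 2, 3, 5, 2, 2, 4, 4, 5, 3, 5, 3], dec = [6, 5, 6, 2, 4, 1, 5, 5, 3, 3, 5, 2, 1, 4, 3, 3, 2, 2, 1].
max_i inc[i]+dec[i]−1 = 9, with one witness 5, 12, 29, 32, 33, 28, 17, 16, 6.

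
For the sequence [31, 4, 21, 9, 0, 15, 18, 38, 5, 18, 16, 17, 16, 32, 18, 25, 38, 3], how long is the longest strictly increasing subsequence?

One longest increasing subsequence is 4, 9, 15, 16, 17, 18, 25, 38 (positions 2,4,6,11,12,15,16,17), of length 8; no longer one exists.

8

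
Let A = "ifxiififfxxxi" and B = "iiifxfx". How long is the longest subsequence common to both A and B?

Backtracking the LCS table gives one alignment: i (A1,B1) → i (A4,B2) → i (A5,B3) → f (A6,B4) → f (A9,B6) → x (A12,B7).
So the longest common subsequence has length 6.

6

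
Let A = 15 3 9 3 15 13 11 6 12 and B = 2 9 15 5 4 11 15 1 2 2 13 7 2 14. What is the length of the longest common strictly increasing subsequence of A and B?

2

For each value that appears in both, track the longest common increasing run ending there.
The best achievable length is 2; one witness is 9, 15 (A-positions 3,5, B-positions 2,3).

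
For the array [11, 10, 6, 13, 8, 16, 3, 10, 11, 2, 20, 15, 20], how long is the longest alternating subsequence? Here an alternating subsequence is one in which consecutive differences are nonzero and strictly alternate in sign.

11

Track the best alternating length ending on an up-step vs a down-step at each position: up/down = 1/1, 1/2, 1/2, 3/1, 3/4, 5/1, 1/6, 7/6, 7/6, 1/8, 9/1, 9/10, 11/1.
The maximum over both is 11; one such subsequence is 11, 10, 13, 8, 16, 3, 10, 2, 20, 15, 20.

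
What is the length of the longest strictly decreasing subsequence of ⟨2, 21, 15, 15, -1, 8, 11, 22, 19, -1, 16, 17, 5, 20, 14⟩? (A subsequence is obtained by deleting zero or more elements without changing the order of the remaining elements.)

4

Scanning left to right, the best length ending at each element is: 2→1, 21→1, 15→2, 15→2, -1→3, 8→3, 11→3, 22→1, 19→2, -1→4, 16→3, 17→3, 5→4, 20→2, 14→4.
So the longest decreasing subsequence has length 4, e.g. 21, 15, 8, -1.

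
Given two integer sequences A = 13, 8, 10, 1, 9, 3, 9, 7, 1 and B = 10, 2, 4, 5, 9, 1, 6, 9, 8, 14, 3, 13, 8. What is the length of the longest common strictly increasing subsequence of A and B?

A longest common strictly increasing subsequence is 1, 9 (length 2); it appears in order in both A and B, and no longer such subsequence exists.

2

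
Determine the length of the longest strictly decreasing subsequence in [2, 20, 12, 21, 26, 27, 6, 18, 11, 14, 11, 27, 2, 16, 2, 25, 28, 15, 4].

5

Scanning left to right, the best length ending at each element is: 2→1, 20→1, 12→2, 21→1, 26→1, 27→1, 6→3, 18→2, 11→3, 14→3, 11→4, 27→1, 2→5, 16→3, 2→5, 25→2, 28→1, 15→4, 4→5.
So the longest decreasing subsequence has length 5, e.g. 20, 18, 14, 11, 2.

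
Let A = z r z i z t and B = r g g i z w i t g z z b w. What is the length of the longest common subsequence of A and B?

A longest common subsequence is rziz (length 4); the LCS DP confirms no longer common subsequence exists.

4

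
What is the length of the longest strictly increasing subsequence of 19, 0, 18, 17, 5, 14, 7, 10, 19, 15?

Scanning left to right, the best length ending at each element is: 19→1, 0→1, 18→2, 17→2, 5→2, 14→3, 7→3, 10→4, 19→5, 15→5.
So the longest increasing subsequence has length 5, e.g. 0, 5, 7, 10, 19.

5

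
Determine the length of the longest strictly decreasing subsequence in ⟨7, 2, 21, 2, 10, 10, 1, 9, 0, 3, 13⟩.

Let dp[i] be the longest decreasing subsequence ending at position i. Then dp = [1, 2, 1, 2, 2, 2, 3, 3, 4, 4, 2].
The maximum is 4; one witness is 7, 2, 1, 0 at positions 1,2,7,9.

4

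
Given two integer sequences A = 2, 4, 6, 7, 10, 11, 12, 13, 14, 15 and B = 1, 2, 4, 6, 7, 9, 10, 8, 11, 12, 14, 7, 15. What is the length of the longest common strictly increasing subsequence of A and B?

A longest common strictly increasing subsequence is 2, 4, 6, 7, 10, 11, 12, 14, 15 (length 9); it appears in order in both A and B, and no longer such subsequence exists.

9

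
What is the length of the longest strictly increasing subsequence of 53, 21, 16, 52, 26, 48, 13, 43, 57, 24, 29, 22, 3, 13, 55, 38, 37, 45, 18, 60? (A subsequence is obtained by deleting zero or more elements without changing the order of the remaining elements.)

6

Let dp[i] be the longest increasing subsequence ending at position i. Then dp = [1, 1, 1, 2, 2, 3, 1, 3, 4, 2, 3, 2, 1, 2, 4, 4, 4, 5, 3, 6].
The maximum is 6; one witness is 21, 26, 29, 38, 45, 60 at positions 2,5,11,16,18,20.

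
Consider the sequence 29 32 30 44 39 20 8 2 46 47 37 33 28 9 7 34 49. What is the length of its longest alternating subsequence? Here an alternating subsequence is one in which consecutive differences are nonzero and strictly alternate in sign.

8

Track the best alternating length ending on an up-step vs a down-step at each position: up/down = 1/1, 2/1, 2/3, 4/1, 4/5, 1/5, 1/5, 1/5, 6/1, 6/1, 6/7, 6/7, 6/7, 6/7, 6/7, 8/7, 8/1.
The maximum over both is 8; one such subsequence is 29, 32, 30, 44, 39, 46, 33, 34.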